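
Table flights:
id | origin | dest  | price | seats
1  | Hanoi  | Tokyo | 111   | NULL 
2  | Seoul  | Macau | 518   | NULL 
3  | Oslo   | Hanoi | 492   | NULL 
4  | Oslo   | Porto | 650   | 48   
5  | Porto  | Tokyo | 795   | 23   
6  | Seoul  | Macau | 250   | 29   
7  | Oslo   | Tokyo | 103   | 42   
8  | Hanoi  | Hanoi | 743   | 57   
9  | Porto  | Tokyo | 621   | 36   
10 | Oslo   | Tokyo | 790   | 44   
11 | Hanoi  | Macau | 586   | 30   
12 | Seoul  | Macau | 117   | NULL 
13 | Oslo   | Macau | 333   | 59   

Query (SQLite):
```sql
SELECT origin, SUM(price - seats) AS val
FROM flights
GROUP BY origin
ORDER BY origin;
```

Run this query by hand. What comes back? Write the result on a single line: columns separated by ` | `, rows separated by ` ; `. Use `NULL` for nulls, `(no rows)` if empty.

For each row compute price - seats.
Group by origin; take SUM of the expression per group.
  Hanoi: ids {1, 8, 11} → SUM(price - seats)=1242
  Oslo: ids {3, 4, 7, 10, 13} → SUM(price - seats)=1683
  Porto: ids {5, 9} → SUM(price - seats)=1357
  Seoul: ids {2, 6, 12} → SUM(price - seats)=221

Hanoi | 1242 ; Oslo | 1683 ; Porto | 1357 ; Seoul | 221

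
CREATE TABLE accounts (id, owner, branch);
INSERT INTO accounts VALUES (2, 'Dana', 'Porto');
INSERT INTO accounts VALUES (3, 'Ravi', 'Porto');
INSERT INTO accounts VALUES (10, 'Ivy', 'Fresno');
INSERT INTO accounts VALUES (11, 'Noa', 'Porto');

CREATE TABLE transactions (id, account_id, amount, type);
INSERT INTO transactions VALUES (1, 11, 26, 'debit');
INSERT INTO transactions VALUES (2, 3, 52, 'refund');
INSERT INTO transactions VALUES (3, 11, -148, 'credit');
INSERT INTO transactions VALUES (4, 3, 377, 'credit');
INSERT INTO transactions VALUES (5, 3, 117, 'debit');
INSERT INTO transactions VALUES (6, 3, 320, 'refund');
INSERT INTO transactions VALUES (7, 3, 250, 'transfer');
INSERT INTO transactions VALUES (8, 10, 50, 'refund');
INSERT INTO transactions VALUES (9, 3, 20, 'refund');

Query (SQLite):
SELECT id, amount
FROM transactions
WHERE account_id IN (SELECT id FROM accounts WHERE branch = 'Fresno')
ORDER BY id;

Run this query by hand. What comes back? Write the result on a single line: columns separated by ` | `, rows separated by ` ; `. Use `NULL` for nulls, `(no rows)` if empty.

Inner query: accounts.id where branch = 'Fresno'.
Outer: keep transactions rows whose account_id is in that set.
Inner query → {10}

8 | 50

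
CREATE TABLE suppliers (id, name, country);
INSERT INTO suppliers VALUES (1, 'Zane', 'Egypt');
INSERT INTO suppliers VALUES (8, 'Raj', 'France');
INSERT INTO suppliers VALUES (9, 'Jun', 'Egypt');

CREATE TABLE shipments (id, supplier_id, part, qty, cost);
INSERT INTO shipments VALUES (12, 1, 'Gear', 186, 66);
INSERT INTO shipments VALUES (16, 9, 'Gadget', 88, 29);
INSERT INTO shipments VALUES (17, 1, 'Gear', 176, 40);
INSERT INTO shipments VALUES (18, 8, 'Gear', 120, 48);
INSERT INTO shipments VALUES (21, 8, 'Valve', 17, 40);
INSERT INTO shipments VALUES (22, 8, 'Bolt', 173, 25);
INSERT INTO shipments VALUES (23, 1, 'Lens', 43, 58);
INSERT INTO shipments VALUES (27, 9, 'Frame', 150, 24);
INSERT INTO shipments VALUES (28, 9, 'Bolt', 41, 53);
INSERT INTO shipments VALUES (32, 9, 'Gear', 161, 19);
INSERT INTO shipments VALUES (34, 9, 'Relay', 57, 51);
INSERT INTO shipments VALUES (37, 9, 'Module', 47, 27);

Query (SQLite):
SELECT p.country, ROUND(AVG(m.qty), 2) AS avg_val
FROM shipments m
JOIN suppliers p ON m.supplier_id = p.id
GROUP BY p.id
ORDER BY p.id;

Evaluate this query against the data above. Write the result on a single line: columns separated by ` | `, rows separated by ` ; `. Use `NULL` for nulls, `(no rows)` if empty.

Egypt | 135 ; France | 103.33 ; Egypt | 90.67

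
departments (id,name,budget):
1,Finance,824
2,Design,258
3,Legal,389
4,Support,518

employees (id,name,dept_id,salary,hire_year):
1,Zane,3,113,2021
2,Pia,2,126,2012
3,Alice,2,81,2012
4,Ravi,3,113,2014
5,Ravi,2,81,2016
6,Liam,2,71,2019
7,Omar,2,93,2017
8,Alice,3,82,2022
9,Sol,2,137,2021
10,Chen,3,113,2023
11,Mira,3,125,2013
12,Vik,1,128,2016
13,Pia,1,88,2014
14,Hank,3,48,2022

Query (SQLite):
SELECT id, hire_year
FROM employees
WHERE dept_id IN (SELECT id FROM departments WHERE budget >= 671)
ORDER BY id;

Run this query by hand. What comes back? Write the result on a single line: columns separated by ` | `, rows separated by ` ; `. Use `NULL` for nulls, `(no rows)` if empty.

Inner query: departments.id where budget >= 671.
Outer: keep employees rows whose dept_id is in that set.
Inner query → {1}

12 | 2016 ; 13 | 2014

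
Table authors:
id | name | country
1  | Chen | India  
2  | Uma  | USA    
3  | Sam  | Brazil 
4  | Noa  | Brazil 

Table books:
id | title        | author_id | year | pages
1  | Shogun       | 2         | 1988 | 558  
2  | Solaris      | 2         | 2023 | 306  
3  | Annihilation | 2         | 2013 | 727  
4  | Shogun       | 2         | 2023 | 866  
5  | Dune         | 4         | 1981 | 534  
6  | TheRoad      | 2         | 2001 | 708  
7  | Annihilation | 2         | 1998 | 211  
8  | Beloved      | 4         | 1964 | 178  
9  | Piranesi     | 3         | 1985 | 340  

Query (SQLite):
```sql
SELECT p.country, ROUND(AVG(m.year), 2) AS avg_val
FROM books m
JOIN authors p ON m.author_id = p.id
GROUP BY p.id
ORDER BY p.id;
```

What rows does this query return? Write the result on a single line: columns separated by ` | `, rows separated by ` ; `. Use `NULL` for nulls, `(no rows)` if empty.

Join each books row to its authors via author_id.
Group joined rows by authors.id; compute ROUND(AVG(m.year), 2) per group.
  2: ids {1, 2, 3, 4, 6, 7} → ROUND(AVG(m.year), 2)=2007.67
  3: ids {9} → ROUND(AVG(m.year), 2)=1985
  4: ids {5, 8} → ROUND(AVG(m.year), 2)=1972.5

USA | 2007.67 ; Brazil | 1985 ; Brazil | 1972.5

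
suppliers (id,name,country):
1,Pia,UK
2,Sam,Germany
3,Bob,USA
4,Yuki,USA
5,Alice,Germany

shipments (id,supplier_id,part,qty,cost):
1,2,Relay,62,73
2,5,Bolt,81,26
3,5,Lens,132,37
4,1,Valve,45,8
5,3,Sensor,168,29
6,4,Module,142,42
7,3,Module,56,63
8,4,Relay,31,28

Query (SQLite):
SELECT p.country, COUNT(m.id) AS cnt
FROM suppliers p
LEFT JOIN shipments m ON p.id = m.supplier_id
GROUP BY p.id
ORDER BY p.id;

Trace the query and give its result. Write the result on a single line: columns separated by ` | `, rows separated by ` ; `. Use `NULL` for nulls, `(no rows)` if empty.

LEFT JOIN keeps every suppliers row; unmatched ones get NULL for shipments columns.
Group by suppliers.id and compute COUNT(m.id). COUNT(col) of an all-NULL group is 0.
  1: ids {4} → COUNT(m.id)=1
  2: ids {1} → COUNT(m.id)=1
  3: ids {5, 7} → COUNT(m.id)=2
  4: ids {6, 8} → COUNT(m.id)=2
  5: ids {2, 3} → COUNT(m.id)=2

UK | 1 ; Germany | 1 ; USA | 2 ; USA | 2 ; Germany | 2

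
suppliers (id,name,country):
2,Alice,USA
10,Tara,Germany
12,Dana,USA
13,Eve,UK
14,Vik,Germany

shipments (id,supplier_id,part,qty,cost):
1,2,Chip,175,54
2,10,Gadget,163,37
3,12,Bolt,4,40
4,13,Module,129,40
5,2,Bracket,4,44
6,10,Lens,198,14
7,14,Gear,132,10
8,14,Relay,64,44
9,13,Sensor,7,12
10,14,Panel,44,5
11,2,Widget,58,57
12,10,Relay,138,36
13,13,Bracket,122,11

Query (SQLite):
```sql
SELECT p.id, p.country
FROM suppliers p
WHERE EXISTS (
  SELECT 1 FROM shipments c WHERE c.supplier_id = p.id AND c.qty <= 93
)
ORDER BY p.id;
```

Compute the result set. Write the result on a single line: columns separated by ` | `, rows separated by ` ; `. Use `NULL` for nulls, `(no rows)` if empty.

2 | USA ; 12 | USA ; 13 | UK ; 14 | Germany

For each suppliers row, check whether any shipments with matching supplier_id has qty <= 93.
Keep rows where that is true.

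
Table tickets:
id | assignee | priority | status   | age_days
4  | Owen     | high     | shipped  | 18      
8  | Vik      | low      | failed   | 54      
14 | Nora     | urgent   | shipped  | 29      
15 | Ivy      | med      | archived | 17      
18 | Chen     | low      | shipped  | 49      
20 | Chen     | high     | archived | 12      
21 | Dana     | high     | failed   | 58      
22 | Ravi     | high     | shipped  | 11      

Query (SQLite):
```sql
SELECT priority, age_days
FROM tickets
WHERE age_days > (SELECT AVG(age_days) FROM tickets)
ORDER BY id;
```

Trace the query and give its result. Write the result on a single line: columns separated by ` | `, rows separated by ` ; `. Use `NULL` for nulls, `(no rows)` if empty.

Scalar subquery: AVG(age_days) over all tickets rows = 31.0.
Keep rows where age_days > that value.

low | 54 ; low | 49 ; high | 58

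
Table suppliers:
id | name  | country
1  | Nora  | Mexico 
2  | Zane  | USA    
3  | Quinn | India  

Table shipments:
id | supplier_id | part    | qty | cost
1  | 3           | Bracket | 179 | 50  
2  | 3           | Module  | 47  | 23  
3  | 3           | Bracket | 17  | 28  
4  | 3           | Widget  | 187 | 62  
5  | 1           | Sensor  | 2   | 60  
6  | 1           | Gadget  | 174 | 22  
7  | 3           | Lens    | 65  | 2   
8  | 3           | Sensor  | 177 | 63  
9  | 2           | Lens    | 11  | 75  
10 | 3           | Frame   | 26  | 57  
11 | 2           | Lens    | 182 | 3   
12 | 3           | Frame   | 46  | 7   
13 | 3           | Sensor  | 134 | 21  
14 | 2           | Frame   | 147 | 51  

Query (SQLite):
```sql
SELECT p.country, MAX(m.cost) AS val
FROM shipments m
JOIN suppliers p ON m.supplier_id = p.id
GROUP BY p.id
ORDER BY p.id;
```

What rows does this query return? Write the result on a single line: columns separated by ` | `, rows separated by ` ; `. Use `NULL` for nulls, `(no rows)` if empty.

Join each shipments row to its suppliers via supplier_id.
Group joined rows by suppliers.id; compute MAX(m.cost) per group.
  1: ids {5, 6} → MAX(m.cost)=60
  2: ids {9, 11, 14} → MAX(m.cost)=75
  3: ids {1, 2, 3, 4, 7, 8, 10, 12, 13} → MAX(m.cost)=63

Mexico | 60 ; USA | 75 ; India | 63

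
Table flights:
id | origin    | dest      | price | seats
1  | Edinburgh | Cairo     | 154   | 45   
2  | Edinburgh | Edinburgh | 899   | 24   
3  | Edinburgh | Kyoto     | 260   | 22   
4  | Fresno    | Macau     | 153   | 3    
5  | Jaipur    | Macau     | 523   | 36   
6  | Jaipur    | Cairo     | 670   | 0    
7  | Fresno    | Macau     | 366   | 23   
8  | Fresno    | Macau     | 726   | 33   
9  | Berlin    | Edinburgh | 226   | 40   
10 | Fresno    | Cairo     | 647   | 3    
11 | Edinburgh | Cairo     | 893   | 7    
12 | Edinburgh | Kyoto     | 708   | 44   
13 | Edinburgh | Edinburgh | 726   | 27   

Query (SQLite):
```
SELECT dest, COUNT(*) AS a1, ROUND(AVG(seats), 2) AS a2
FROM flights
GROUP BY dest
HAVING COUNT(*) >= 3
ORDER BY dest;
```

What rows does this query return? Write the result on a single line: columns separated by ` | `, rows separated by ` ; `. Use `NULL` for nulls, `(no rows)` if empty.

Cairo | 4 | 13.75 ; Edinburgh | 3 | 30.33 ; Macau | 4 | 23.75

Group flights by dest.
Per group compute: COUNT(*), ROUND(AVG(seats), 2).
HAVING: drop groups with fewer than 3 rows.
  Cairo: ids {1, 6, 10, 11} → COUNT(*)=4, ROUND(AVG(seats), 2)=13.75
  Edinburgh: ids {2, 9, 13} → COUNT(*)=3, ROUND(AVG(seats), 2)=30.33
  Kyoto: ids {3, 12} → COUNT(*)=2, ROUND(AVG(seats), 2)=33
  Macau: ids {4, 5, 7, 8} → COUNT(*)=4, ROUND(AVG(seats), 2)=23.75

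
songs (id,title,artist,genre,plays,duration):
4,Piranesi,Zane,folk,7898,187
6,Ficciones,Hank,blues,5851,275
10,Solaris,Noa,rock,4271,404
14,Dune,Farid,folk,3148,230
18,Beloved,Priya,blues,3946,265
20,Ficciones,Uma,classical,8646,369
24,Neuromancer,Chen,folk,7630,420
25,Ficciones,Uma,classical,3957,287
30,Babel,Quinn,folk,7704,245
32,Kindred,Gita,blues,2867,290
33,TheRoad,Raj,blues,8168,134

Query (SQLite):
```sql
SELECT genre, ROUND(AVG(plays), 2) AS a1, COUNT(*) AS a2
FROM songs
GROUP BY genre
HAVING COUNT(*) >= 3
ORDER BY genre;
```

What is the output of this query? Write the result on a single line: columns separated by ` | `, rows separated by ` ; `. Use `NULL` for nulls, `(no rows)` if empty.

blues | 5208 | 4 ; folk | 6595 | 4

Group songs by genre.
Per group compute: ROUND(AVG(plays), 2), COUNT(*).
HAVING: drop groups with fewer than 3 rows.
  blues: ids {6, 18, 32, 33} → ROUND(AVG(plays), 2)=5208, COUNT(*)=4
  classical: ids {20, 25} → ROUND(AVG(plays), 2)=6301.5, COUNT(*)=2
  folk: ids {4, 14, 24, 30} → ROUND(AVG(plays), 2)=6595, COUNT(*)=4
  rock: ids {10} → ROUND(AVG(plays), 2)=4271, COUNT(*)=1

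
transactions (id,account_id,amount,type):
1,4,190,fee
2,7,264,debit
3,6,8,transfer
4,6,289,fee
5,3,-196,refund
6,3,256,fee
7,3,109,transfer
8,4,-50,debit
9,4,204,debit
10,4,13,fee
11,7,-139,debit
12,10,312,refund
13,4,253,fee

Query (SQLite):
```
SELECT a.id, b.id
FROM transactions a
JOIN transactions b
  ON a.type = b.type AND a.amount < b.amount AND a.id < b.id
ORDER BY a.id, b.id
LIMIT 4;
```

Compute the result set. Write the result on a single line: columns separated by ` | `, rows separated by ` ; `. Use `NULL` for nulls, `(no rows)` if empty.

1 | 4 ; 1 | 6 ; 1 | 13 ; 3 | 7

Pairs (a,b) with same type, a.amount < b.amount, a.id < b.id.
type groups: debit:{2,8,9,11} fee:{1,4,6,10,13} refund:{5,12} transfer:{3,7}
Ordered by (a.id, b.id); first 4.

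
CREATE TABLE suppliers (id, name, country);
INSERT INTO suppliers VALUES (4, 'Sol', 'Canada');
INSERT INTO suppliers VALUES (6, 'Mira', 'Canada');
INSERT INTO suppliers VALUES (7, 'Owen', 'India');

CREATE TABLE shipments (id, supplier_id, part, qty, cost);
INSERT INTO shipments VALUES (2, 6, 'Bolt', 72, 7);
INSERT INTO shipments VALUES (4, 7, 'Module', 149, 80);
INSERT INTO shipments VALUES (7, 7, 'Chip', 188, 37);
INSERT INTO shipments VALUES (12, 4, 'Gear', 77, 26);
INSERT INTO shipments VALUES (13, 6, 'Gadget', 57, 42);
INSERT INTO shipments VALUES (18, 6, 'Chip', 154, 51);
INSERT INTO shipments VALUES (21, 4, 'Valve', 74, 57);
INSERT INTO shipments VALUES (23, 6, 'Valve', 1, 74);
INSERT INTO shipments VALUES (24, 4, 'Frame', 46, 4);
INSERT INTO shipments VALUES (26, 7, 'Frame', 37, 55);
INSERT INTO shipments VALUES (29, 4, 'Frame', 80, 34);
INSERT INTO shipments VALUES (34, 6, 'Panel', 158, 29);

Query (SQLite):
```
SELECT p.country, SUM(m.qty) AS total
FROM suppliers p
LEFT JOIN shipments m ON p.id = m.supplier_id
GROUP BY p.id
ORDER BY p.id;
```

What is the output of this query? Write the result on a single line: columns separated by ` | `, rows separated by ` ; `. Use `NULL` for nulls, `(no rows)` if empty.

LEFT JOIN keeps every suppliers row; unmatched ones get NULL for shipments columns.
Group by suppliers.id and compute SUM(m.qty). SUM over an all-NULL group is NULL.
  4: ids {12, 21, 24, 29} → SUM(m.qty)=277
  6: ids {2, 13, 18, 23, 34} → SUM(m.qty)=442
  7: ids {4, 7, 26} → SUM(m.qty)=374

Canada | 277 ; Canada | 442 ; India | 374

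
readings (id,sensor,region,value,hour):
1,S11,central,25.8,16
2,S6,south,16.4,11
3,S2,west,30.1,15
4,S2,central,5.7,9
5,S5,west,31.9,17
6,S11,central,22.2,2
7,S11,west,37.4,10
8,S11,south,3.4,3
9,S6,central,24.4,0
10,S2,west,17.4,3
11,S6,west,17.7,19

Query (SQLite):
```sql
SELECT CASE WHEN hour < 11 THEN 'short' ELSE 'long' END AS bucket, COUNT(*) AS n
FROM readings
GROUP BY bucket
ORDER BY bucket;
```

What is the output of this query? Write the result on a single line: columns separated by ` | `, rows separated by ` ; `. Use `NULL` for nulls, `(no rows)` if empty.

long | 5 ; short | 6

Bucket rows by hour < 11 → 'short' else 'long'; count each bucket.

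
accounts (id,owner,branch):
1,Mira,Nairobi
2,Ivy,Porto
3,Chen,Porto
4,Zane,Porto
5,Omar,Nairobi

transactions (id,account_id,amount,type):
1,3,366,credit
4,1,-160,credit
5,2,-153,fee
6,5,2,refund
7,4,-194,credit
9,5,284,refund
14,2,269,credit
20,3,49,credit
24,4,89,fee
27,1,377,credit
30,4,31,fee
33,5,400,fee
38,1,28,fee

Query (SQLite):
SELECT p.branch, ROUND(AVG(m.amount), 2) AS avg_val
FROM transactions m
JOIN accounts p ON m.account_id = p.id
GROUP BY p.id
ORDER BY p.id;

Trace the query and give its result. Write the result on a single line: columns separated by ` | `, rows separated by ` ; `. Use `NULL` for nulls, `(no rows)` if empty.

Nairobi | 81.67 ; Porto | 58 ; Porto | 207.5 ; Porto | -24.67 ; Nairobi | 228.67

Join each transactions row to its accounts via account_id.
Group joined rows by accounts.id; compute ROUND(AVG(m.amount), 2) per group.
  1: ids {4, 27, 38} → ROUND(AVG(m.amount), 2)=81.67
  2: ids {5, 14} → ROUND(AVG(m.amount), 2)=58
  3: ids {1, 20} → ROUND(AVG(m.amount), 2)=207.5
  4: ids {7, 24, 30} → ROUND(AVG(m.amount), 2)=-24.67
  5: ids {6, 9, 33} → ROUND(AVG(m.amount), 2)=228.67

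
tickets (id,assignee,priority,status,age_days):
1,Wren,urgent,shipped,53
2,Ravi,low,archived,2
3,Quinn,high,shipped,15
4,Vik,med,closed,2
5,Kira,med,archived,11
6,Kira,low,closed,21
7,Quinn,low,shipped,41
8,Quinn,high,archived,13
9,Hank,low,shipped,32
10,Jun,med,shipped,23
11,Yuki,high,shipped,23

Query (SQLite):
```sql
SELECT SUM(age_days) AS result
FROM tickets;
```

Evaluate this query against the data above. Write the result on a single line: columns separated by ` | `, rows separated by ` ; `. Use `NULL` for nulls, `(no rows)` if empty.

236

All age_days values: [53, 2, 15, 2, 11, 21, 41, 13, 32, 23, 23].
SUM of non-NULL values = 236.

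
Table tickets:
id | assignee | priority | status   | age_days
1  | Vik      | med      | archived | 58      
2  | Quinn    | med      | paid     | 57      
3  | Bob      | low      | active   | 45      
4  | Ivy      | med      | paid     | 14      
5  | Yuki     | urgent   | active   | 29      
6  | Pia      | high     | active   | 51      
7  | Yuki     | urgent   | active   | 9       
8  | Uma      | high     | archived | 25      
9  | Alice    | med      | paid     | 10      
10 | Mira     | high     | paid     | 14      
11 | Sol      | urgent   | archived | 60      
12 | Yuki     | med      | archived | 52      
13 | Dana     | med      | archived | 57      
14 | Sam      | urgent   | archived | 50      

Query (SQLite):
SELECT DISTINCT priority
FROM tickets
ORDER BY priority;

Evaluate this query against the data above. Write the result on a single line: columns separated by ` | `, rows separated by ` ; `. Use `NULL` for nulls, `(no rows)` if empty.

high ; low ; med ; urgent

Collect distinct priority values from tickets.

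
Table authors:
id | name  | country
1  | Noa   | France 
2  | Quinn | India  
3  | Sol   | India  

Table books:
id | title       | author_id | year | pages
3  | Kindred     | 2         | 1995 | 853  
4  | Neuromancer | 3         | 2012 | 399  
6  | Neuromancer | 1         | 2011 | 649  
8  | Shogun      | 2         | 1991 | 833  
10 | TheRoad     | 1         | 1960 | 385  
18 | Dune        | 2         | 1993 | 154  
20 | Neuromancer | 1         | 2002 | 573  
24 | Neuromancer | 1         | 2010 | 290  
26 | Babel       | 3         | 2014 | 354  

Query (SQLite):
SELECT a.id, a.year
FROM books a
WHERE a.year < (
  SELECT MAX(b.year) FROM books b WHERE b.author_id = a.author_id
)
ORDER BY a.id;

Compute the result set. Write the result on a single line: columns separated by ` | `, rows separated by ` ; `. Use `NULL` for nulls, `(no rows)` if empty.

4 | 2012 ; 8 | 1991 ; 10 | 1960 ; 18 | 1993 ; 20 | 2002 ; 24 | 2010

For each books row a, compute MAX(year) over rows sharing a.author_id.
Keep row a if a.year < that per-group MAX.
  author_id=1: MAX(year) = 2011
  author_id=2: MAX(year) = 1995
  author_id=3: MAX(year) = 2014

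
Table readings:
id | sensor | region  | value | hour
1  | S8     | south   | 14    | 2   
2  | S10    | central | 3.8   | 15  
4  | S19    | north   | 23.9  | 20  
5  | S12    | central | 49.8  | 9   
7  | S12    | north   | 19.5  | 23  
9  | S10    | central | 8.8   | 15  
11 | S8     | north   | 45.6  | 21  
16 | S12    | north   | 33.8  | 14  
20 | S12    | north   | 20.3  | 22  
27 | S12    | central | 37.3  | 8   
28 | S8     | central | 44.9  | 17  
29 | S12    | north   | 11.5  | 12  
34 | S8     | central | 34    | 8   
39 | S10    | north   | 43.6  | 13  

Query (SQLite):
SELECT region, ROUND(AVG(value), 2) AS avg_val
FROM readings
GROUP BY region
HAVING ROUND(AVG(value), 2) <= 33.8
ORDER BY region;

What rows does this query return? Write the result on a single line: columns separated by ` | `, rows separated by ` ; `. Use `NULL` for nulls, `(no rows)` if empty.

central | 29.77 ; north | 28.31 ; south | 14

Partition readings by region; compute ROUND(AVG(value), 2) within each group.
HAVING: keep groups where ROUND(AVG(value), 2) <= 33.8.
  central: ids {2, 5, 9, 27, 28, 34} → ROUND(AVG(value), 2)=29.77
  north: ids {4, 7, 11, 16, 20, 29, 39} → ROUND(AVG(value), 2)=28.31
  south: ids {1} → ROUND(AVG(value), 2)=14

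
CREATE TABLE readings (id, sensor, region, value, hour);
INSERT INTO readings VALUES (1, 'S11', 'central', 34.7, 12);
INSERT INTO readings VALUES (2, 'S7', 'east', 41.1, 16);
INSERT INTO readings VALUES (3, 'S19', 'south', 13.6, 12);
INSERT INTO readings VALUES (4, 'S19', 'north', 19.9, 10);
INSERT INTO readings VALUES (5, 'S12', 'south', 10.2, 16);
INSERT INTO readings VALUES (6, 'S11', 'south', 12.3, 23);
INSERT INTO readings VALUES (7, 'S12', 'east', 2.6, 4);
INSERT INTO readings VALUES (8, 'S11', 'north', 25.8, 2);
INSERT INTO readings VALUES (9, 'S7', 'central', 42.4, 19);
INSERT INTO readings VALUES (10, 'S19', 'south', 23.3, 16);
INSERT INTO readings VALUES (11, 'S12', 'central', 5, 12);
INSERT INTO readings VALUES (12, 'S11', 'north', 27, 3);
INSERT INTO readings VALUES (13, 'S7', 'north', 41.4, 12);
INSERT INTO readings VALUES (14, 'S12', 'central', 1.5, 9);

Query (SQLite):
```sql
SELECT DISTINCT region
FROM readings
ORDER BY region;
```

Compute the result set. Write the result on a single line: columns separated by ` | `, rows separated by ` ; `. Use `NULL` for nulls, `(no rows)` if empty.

Collect distinct region values from readings.

central ; east ; north ; south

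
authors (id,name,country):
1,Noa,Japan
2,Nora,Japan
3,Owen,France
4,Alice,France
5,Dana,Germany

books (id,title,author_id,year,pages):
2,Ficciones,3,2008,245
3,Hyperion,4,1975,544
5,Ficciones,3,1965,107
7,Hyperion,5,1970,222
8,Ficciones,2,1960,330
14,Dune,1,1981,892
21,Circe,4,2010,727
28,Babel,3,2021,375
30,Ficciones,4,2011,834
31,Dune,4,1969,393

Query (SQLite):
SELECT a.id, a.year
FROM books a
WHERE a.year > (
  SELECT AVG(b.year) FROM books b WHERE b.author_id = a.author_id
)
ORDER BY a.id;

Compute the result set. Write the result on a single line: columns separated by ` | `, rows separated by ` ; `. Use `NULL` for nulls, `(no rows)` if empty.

2 | 2008 ; 21 | 2010 ; 28 | 2021 ; 30 | 2011

For each books row a, compute AVG(year) over rows sharing a.author_id.
Keep row a if a.year > that per-group AVG.
  author_id=1: AVG(year) = 1981.0
  author_id=2: AVG(year) = 1960.0
  author_id=3: AVG(year) = 1998.0
  author_id=4: AVG(year) = 1991.25
  author_id=5: AVG(year) = 1970.0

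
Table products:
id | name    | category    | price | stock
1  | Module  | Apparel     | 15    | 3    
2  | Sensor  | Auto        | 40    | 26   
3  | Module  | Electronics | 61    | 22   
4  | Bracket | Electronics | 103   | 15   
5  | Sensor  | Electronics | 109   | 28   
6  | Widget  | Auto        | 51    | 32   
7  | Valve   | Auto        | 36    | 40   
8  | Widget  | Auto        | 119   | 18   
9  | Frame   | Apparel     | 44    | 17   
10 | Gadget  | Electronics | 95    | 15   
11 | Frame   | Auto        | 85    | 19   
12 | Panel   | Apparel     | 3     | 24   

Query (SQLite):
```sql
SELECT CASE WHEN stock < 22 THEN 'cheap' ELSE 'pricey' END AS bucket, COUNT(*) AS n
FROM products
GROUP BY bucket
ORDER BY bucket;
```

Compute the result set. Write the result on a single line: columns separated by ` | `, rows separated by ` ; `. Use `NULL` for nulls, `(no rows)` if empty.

Bucket rows by stock < 22 → 'cheap' else 'pricey'; count each bucket.

cheap | 6 ; pricey | 6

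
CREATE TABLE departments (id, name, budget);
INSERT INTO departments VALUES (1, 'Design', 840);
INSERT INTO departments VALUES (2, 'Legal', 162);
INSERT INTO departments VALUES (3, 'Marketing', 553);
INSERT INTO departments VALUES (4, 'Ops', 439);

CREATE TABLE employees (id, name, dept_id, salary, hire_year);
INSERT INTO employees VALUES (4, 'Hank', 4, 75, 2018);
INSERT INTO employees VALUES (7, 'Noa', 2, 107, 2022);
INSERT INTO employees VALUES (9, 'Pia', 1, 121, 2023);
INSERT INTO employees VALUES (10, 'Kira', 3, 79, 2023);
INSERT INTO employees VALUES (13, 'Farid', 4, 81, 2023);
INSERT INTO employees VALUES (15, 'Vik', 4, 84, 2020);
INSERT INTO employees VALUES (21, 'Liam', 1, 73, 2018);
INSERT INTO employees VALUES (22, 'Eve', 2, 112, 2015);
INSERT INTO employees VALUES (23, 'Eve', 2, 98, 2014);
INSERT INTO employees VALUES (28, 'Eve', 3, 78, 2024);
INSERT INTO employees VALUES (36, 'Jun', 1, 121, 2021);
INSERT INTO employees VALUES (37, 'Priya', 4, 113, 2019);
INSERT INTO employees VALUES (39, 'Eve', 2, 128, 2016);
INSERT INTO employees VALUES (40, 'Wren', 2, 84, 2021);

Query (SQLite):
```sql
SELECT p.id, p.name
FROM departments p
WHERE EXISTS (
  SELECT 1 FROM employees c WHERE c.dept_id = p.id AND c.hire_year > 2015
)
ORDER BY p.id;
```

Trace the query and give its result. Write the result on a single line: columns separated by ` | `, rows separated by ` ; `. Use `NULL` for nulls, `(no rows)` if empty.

For each departments row, check whether any employees with matching dept_id has hire_year > 2015.
Keep rows where that is true.

1 | Design ; 2 | Legal ; 3 | Marketing ; 4 | Ops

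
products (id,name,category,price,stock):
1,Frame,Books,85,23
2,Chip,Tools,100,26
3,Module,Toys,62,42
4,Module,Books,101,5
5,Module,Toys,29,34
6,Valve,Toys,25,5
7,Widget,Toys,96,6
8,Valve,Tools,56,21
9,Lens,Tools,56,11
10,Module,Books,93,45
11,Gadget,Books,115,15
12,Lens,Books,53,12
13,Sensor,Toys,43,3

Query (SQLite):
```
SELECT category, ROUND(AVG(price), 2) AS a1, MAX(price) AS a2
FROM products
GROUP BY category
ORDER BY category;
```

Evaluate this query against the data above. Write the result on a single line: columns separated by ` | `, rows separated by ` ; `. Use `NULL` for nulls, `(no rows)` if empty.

Books | 89.4 | 115 ; Tools | 70.67 | 100 ; Toys | 51 | 96

Group products by category.
Per group compute: ROUND(AVG(price), 2), MAX(price).
  Books: ids {1, 4, 10, 11, 12} → ROUND(AVG(price), 2)=89.4, MAX(price)=115
  Tools: ids {2, 8, 9} → ROUND(AVG(price), 2)=70.67, MAX(price)=100
  Toys: ids {3, 5, 6, 7, 13} → ROUND(AVG(price), 2)=51, MAX(price)=96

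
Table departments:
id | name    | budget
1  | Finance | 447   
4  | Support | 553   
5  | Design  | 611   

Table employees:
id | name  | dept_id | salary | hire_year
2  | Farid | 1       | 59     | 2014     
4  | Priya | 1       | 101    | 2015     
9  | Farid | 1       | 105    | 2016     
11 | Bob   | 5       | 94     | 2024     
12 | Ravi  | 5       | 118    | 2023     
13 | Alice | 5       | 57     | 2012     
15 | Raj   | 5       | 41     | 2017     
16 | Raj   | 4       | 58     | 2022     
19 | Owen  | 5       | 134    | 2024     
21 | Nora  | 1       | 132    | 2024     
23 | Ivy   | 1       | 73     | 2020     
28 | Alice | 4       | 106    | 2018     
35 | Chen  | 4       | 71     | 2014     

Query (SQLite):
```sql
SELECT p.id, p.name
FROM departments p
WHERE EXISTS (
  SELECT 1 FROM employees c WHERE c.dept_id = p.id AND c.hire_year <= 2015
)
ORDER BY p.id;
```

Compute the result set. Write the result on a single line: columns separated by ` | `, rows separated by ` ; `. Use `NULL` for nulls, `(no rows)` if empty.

1 | Finance ; 4 | Support ; 5 | Design

For each departments row, check whether any employees with matching dept_id has hire_year <= 2015.
Keep rows where that is true.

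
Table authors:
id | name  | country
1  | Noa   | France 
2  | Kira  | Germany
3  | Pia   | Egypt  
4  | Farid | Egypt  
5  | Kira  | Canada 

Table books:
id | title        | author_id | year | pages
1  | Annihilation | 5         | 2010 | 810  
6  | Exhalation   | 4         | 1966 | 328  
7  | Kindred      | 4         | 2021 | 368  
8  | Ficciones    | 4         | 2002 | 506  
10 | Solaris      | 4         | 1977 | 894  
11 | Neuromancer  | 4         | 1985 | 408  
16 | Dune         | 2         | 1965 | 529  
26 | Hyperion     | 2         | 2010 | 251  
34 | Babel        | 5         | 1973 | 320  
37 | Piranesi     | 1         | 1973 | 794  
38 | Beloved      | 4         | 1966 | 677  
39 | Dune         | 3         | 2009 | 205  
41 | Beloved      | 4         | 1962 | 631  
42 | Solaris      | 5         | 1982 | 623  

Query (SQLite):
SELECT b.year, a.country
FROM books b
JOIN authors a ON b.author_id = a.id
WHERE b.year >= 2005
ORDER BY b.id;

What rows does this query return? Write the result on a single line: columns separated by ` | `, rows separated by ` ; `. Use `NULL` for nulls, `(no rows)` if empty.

Each books row matches the authors row where author_id = authors.id.
Then keep rows with b.year >= 2005.

2010 | Canada ; 2021 | Egypt ; 2010 | Germany ; 2009 | Egypt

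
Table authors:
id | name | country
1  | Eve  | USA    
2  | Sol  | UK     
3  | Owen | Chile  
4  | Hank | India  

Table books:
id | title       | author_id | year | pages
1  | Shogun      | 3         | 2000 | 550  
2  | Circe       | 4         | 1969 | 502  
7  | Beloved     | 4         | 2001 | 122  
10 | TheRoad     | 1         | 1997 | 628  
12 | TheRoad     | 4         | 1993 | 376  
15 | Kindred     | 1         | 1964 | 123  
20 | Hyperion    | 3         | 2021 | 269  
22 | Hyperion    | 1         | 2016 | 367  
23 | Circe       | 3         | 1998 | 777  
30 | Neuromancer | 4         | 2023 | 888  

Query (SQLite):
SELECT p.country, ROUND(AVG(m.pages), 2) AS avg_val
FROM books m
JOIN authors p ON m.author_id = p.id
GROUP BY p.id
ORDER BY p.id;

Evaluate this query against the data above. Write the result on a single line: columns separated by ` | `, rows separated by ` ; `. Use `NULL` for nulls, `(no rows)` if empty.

USA | 372.67 ; Chile | 532 ; India | 472

Join each books row to its authors via author_id.
Group joined rows by authors.id; compute ROUND(AVG(m.pages), 2) per group.
  1: ids {10, 15, 22} → ROUND(AVG(m.pages), 2)=372.67
  3: ids {1, 20, 23} → ROUND(AVG(m.pages), 2)=532
  4: ids {2, 7, 12, 30} → ROUND(AVG(m.pages), 2)=472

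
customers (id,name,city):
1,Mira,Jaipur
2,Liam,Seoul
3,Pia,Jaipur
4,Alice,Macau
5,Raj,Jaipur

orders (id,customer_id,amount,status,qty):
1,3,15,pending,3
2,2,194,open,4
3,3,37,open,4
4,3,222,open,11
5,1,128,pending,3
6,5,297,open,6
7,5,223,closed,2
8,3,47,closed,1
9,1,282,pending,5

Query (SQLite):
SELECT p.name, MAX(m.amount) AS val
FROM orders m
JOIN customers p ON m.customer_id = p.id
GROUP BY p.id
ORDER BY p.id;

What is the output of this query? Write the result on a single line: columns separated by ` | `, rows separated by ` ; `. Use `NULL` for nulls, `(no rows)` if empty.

Mira | 282 ; Liam | 194 ; Pia | 222 ; Raj | 297

Join each orders row to its customers via customer_id.
Group joined rows by customers.id; compute MAX(m.amount) per group.
  1: ids {5, 9} → MAX(m.amount)=282
  2: ids {2} → MAX(m.amount)=194
  3: ids {1, 3, 4, 8} → MAX(m.amount)=222
  5: ids {6, 7} → MAX(m.amount)=297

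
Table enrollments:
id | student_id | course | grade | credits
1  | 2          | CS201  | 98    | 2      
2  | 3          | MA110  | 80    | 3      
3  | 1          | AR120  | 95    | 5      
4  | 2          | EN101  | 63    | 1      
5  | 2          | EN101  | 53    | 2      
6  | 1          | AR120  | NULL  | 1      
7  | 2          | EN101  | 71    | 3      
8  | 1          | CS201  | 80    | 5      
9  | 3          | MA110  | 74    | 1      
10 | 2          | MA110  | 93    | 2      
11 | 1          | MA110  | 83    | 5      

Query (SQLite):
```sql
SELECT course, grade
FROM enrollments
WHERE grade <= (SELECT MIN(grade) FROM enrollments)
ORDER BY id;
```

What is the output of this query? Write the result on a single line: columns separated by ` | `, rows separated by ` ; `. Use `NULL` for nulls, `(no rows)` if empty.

EN101 | 53

Scalar subquery: MIN(grade) over all enrollments rows = 53.
Keep rows where grade <= that value.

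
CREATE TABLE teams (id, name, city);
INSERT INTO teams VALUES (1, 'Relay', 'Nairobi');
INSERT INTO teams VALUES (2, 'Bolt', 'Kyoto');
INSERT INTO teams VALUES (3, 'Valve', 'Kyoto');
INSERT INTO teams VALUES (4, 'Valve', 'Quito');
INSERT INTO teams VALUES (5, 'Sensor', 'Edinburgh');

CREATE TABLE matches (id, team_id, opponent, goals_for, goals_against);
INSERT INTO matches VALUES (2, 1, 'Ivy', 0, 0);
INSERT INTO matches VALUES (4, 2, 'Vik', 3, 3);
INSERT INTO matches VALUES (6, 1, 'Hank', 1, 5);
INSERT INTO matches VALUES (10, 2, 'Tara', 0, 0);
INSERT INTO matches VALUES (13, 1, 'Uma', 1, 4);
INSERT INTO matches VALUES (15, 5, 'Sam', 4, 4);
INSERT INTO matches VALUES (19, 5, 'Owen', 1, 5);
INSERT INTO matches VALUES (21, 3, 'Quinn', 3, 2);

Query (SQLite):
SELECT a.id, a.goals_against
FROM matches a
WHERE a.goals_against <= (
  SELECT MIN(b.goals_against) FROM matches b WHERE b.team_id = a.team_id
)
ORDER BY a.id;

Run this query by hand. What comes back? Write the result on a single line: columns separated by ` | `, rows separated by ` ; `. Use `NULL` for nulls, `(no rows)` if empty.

2 | 0 ; 10 | 0 ; 15 | 4 ; 21 | 2

For each matches row a, compute MIN(goals_against) over rows sharing a.team_id.
Keep row a if a.goals_against <= that per-group MIN.
  team_id=1: MIN(goals_against) = 0
  team_id=2: MIN(goals_against) = 0
  team_id=3: MIN(goals_against) = 2
  team_id=5: MIN(goals_against) = 4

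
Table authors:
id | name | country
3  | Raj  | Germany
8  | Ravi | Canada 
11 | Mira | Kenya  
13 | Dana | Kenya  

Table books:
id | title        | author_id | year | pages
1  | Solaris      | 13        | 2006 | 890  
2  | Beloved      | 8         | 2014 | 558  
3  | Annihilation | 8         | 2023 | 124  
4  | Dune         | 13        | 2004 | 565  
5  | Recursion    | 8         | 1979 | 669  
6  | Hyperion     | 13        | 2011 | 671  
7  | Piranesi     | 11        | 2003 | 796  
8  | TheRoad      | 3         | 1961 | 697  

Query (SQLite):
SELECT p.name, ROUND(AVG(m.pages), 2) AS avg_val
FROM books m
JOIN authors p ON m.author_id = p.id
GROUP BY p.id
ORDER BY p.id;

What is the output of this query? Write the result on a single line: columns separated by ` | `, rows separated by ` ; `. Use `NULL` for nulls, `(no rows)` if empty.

Raj | 697 ; Ravi | 450.33 ; Mira | 796 ; Dana | 708.67

Join each books row to its authors via author_id.
Group joined rows by authors.id; compute ROUND(AVG(m.pages), 2) per group.
  3: ids {8} → ROUND(AVG(m.pages), 2)=697
  8: ids {2, 3, 5} → ROUND(AVG(m.pages), 2)=450.33
  11: ids {7} → ROUND(AVG(m.pages), 2)=796
  13: ids {1, 4, 6} → ROUND(AVG(m.pages), 2)=708.67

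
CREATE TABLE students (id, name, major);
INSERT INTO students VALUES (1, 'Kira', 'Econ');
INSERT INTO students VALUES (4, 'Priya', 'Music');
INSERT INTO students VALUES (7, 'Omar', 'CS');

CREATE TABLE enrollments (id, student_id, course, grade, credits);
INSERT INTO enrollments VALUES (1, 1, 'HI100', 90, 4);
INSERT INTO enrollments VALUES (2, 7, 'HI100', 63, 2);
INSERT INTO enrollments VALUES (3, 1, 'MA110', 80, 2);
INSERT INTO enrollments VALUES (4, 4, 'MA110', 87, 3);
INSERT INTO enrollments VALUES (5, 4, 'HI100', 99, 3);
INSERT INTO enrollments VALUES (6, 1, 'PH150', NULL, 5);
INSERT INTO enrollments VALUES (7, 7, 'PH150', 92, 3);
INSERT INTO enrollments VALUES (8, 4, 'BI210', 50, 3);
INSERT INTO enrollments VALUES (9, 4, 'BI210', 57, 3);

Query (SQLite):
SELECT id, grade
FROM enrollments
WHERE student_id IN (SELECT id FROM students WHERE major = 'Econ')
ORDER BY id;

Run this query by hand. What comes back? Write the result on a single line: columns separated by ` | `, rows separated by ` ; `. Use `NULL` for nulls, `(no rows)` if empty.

Inner query: students.id where major = 'Econ'.
Outer: keep enrollments rows whose student_id is in that set.
Inner query → {1}

1 | 90 ; 3 | 80 ; 6 | NULL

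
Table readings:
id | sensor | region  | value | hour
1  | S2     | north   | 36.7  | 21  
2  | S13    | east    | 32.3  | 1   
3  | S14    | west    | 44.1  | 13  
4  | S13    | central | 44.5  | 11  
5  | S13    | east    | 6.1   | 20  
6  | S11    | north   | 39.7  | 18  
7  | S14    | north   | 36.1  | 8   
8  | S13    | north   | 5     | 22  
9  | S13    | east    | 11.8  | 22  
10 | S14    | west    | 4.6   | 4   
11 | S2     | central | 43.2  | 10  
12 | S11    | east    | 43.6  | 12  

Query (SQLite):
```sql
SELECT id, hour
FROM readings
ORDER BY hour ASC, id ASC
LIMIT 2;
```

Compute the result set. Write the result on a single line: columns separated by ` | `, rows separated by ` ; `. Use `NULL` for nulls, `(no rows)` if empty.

2 | 1 ; 10 | 4

Sort by hour asc, tiebreak id asc: (1, id=2), (4, id=10), (8, id=7), (10, id=11), (11, id=4) …. Take first 2.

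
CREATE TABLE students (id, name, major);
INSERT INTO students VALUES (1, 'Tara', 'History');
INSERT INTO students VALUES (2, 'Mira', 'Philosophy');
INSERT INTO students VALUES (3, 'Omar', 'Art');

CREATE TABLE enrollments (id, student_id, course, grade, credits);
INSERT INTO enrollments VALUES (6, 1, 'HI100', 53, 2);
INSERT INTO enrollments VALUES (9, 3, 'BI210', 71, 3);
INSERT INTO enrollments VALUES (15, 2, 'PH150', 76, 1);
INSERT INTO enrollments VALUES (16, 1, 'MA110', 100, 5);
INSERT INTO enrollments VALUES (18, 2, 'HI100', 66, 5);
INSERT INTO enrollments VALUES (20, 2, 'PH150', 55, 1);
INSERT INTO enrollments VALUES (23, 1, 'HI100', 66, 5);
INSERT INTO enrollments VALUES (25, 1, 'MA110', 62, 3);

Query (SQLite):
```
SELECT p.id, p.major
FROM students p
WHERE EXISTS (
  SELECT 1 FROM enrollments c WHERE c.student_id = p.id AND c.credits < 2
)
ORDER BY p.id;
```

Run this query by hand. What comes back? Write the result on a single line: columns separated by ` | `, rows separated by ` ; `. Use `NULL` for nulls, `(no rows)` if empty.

2 | Philosophy

For each students row, check whether any enrollments with matching student_id has credits < 2.
Keep rows where that is true.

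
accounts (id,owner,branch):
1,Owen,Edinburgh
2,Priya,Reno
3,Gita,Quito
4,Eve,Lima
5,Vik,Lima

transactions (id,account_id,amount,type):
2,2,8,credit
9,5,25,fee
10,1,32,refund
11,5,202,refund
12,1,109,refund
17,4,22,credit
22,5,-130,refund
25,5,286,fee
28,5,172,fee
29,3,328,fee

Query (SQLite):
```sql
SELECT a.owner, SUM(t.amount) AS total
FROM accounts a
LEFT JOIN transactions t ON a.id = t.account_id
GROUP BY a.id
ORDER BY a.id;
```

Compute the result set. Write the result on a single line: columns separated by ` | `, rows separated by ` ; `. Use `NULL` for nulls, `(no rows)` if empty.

LEFT JOIN keeps every accounts row; unmatched ones get NULL for transactions columns.
Group by accounts.id and compute SUM(t.amount). SUM over an all-NULL group is NULL.
  1: ids {10, 12} → SUM(t.amount)=141
  2: ids {2} → SUM(t.amount)=8
  3: ids {29} → SUM(t.amount)=328
  4: ids {17} → SUM(t.amount)=22
  5: ids {9, 11, 22, 25, 28} → SUM(t.amount)=555

Owen | 141 ; Priya | 8 ; Gita | 328 ; Eve | 22 ; Vik | 555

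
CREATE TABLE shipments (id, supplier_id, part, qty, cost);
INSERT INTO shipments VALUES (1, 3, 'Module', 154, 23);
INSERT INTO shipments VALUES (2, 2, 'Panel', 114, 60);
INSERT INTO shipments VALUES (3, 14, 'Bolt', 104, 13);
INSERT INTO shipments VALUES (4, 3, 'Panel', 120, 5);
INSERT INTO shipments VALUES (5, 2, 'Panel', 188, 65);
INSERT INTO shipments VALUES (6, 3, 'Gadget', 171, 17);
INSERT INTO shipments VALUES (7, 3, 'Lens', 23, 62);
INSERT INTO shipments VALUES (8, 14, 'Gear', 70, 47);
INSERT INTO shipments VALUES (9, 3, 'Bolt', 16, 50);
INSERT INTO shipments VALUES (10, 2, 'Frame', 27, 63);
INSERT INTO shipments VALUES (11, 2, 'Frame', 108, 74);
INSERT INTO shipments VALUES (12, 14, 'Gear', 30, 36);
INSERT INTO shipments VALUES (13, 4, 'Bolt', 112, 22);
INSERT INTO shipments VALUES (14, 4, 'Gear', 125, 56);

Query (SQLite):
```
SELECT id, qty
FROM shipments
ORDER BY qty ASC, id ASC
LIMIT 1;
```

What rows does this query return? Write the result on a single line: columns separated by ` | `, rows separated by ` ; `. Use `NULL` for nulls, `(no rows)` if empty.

9 | 16

Sort by qty asc, tiebreak id asc: (16, id=9), (23, id=7), (27, id=10), (30, id=12) …. Take first 1.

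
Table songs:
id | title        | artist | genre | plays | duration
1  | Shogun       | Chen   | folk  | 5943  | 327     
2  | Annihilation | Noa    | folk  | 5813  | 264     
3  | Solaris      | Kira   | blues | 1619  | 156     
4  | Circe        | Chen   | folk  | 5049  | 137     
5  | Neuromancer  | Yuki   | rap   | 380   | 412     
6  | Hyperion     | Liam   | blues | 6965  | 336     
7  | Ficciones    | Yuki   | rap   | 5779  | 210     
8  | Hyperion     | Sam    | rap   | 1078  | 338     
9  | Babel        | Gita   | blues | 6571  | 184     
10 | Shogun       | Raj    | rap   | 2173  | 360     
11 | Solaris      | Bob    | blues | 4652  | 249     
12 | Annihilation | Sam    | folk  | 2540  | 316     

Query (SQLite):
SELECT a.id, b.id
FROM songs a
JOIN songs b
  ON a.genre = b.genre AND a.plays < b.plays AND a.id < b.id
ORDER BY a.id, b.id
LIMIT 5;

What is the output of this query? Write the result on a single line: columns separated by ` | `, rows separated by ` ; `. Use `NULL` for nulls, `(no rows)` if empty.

Pairs (a,b) with same genre, a.plays < b.plays, a.id < b.id.
genre groups: blues:{3,6,9,11} folk:{1,2,4,12} rap:{5,7,8,10}
Ordered by (a.id, b.id); first 5.

3 | 6 ; 3 | 9 ; 3 | 11 ; 5 | 7 ; 5 | 8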